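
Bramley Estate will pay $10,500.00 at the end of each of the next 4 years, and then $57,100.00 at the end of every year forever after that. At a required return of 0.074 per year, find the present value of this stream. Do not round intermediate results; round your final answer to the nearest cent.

$615192.51

PV of 4-year annuity: $10,500.00 × [1 − (1+0.074)^−4] / 0.074 = 35246.90287
Perpetuity value at year 4: $57,100.00 / 0.074 = 771621.62162
PV of perpetuity: 771621.62162 / (1+0.074)^4 = 579945.60699
Total PV = 35246.90287 + 579945.60699 = 615192.50986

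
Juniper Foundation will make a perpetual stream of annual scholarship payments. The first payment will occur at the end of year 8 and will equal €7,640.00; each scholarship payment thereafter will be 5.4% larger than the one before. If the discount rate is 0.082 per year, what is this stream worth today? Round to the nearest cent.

Value at end of year 7: C₁ / (r − g) = €7,640.00 / (0.082 − 0.054) = €272,857.1429
Discount to today: PV = €272,857.1429 / (1 + 0.082)^7 = €272,857.1429 / 1.736164 = €157,160.90

€157160.90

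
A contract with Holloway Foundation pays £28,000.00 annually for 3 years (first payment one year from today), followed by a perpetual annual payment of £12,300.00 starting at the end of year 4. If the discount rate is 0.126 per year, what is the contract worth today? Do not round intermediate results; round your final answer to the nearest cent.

£134942.38

PV of 3-year annuity: £28,000.00 × [1 − (1+0.126)^−3] / 0.126 = 66563.91089
Perpetuity value at year 3: £12,300.00 / 0.126 = 97619.04762
PV of perpetuity: 97619.04762 / (1+0.126)^3 = 68378.47248
Total PV = 66563.91089 + 68378.47248 = 134942.38337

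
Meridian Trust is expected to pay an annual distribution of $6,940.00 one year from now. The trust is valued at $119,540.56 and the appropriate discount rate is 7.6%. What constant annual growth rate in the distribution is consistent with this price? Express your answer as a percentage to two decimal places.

1.79%

P = D₁/(r−g) ⇒ g = r − D₁/P = 0.076 − $6,940.00/$119,540.56 = 0.017944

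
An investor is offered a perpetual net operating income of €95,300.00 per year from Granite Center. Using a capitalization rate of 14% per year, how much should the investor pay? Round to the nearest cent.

Level perpetuity: PV = C / r = €95,300.00 / 0.14 = €680,714.29

€680714.29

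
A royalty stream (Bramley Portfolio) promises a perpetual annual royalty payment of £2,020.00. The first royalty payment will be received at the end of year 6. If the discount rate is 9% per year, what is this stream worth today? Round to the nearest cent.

Value at end of year 5: C / r = £2,020.00 / 0.09 = £22,444.4444
Discount to today: PV = £22,444.4444 / (1 + 0.09)^5 = £22,444.4444 / 1.538624 = £14,587.35

£14587.35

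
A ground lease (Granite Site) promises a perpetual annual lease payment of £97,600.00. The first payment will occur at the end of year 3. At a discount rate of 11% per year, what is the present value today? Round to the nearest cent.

Value at end of year 2: C / r = £97,600.00 / 0.11 = £887,272.7273
Discount to today: PV = £887,272.7273 / (1 + 0.11)^2 = £887,272.7273 / 1.232100 = £720,130.45

£720130.45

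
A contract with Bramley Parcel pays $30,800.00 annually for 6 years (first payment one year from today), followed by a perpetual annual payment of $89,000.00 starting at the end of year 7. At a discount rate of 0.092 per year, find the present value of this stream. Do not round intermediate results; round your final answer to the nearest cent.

$707860.34

PV of 6-year annuity: $30,800.00 × [1 − (1+0.092)^−6] / 0.092 = 137346.28356
Perpetuity value at year 6: $89,000.00 / 0.092 = 967391.30435
PV of perpetuity: 967391.30435 / (1+0.092)^6 = 570514.05640
Total PV = 137346.28356 + 570514.05640 = 707860.33996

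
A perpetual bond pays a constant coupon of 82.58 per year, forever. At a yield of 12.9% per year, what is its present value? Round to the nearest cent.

640.16

Level perpetuity: PV = C / r = 82.58 / 0.129 = 640.16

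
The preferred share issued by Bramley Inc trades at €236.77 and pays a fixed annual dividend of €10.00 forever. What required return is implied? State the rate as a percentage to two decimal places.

4.22%

P = C/r ⇒ r = C/P = €10.00/€236.77 = 0.042235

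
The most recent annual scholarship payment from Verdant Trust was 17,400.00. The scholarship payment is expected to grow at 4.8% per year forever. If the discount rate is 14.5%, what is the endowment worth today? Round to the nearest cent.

187991.75

D₁ = D₀ × (1 + g) = 17,400.00 × 1.048 = 18,235.2000
Growing perpetuity: P = D₁ / (r − g) = 18,235.2000 / (0.145 − 0.048) = 187,991.75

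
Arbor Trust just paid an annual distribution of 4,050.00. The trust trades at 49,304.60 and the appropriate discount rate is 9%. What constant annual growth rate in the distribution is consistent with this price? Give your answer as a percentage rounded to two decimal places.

P = D₀(1+g)/(r−g) ⇒ P(r−g) = D₀(1+g) ⇒ g(P+D₀) = P·r − D₀
g = (P·r − D₀)/(P + D₀) = (49,304.60×0.09 − 4,050.00) / (49,304.60 + 4,050.00) = 0.007261

0.73%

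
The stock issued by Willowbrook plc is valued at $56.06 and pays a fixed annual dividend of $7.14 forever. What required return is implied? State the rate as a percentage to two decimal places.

12.74%

P = C/r ⇒ r = C/P = $7.14/$56.06 = 0.127364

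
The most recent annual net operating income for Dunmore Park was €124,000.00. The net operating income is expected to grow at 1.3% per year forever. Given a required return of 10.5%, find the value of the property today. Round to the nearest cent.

€1365347.83

D₁ = D₀ × (1 + g) = €124,000.00 × 1.013 = €125,612.0000
Growing perpetuity: P = D₁ / (r − g) = €125,612.0000 / (0.105 − 0.013) = €1,365,347.83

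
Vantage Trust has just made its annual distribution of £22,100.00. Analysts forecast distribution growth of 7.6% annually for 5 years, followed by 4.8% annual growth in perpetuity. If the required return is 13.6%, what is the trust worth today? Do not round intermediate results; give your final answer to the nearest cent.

£294827.05

D_1 = 23779.60000
D_2 = 25586.84960
D_3 = 27531.45017
D_4 = 29623.84038
D_5 = 31875.25225
Terminal value at year 5: TV = D_5×(1+g_2)/(r−g_2) = 33405.26436/0.088 = 379605.27681
P_0 = D_1/(1+r)^1 + D_2/(1+r)^2 + D_3/(1+r)^3 + D_4/(1+r)^4 + D_5/(1+r)^5 + TV/(1+r)^5
    = 20932.74648 + 19827.14367 + 18779.93538 + 17788.03738 + 16848.52837 + 200650.65601 = 294827.04729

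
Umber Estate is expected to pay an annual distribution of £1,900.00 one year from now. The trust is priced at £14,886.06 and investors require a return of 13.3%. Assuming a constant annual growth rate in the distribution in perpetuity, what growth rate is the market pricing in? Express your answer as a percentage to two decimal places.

P = D₁/(r−g) ⇒ g = r − D₁/P = 0.133 − £1,900.00/£14,886.06 = 0.005364

0.54%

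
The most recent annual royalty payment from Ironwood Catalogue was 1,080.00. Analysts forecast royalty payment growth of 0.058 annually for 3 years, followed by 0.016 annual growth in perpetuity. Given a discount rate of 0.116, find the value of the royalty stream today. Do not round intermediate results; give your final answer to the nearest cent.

12264.10

D_1 = 1142.64000
D_2 = 1208.91312
D_3 = 1279.03008
Terminal value at year 3: TV = D_3×(1+g_2)/(r−g_2) = 1299.49456/0.1 = 12994.94562
P_0 = D_1/(1+r)^1 + D_2/(1+r)^2 + D_3/(1+r)^3 + TV/(1+r)^3
    = 1023.87097 + 970.65904 + 920.21260 + 9349.36000 = 12264.10260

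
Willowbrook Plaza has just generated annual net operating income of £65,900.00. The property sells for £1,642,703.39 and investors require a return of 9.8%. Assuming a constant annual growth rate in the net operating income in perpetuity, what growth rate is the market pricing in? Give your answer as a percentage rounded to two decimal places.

5.57%

P = D₀(1+g)/(r−g) ⇒ P(r−g) = D₀(1+g) ⇒ g(P+D₀) = P·r − D₀
g = (P·r − D₀)/(P + D₀) = (£1,642,703.39×0.098 − £65,900.00) / (£1,642,703.39 + £65,900.00) = 0.055651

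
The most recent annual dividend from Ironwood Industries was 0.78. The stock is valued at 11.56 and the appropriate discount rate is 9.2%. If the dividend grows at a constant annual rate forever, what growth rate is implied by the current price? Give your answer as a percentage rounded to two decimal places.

2.30%

P = D₀(1+g)/(r−g) ⇒ P(r−g) = D₀(1+g) ⇒ g(P+D₀) = P·r − D₀
g = (P·r − D₀)/(P + D₀) = (11.56×0.092 − 0.78) / (11.56 + 0.78) = 0.022976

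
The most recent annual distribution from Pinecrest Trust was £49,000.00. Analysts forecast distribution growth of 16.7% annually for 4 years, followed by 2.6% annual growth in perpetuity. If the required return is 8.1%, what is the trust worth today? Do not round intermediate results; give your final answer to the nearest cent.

£1479750.99

D_1 = 57183.00000
D_2 = 66732.56100
D_3 = 77876.89869
D_4 = 90882.34077
Terminal value at year 4: TV = D_4×(1+g_2)/(r−g_2) = 93245.28163/0.055 = 1695368.75687
P_0 = D_1/(1+r)^1 + D_2/(1+r)^2 + D_3/(1+r)^3 + D_4/(1+r)^4 + TV/(1+r)^4
    = 52898.24237 + 57106.61318 + 61649.78499 + 66554.39323 + 1241541.95379 = 1479750.98756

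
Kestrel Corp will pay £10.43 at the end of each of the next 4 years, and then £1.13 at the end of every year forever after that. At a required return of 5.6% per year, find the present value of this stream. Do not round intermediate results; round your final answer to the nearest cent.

£52.70

PV of 4-year annuity: £10.43 × [1 − (1+0.056)^−4] / 0.056 = 36.47456
Perpetuity value at year 4: £1.13 / 0.056 = 20.17857
PV of perpetuity: 20.17857 / (1+0.056)^4 = 16.22687
Total PV = 36.47456 + 16.22687 = 52.70143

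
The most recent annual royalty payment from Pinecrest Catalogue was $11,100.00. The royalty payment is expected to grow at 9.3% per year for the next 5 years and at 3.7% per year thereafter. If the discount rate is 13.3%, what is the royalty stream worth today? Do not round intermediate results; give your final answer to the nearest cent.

D_1 = 12132.30000
D_2 = 13260.60390
D_3 = 14493.84006
D_4 = 15841.76719
D_5 = 17315.05154
Terminal value at year 5: TV = D_5×(1+g_2)/(r−g_2) = 17955.70844/0.096 = 187038.62962
P_0 = D_1/(1+r)^1 + D_2/(1+r)^2 + D_3/(1+r)^3 + D_4/(1+r)^4 + D_5/(1+r)^5 + TV/(1+r)^5
    = 10708.12004 + 10330.07520 + 9965.37704 + 9613.55438 + 9274.15263 + 100180.16959 = 150071.44888

$150071.45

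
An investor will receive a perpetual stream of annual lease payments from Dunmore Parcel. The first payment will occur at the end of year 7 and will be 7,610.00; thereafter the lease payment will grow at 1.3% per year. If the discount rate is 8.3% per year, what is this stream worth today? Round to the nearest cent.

Value at end of year 6: C₁ / (r − g) = 7,610.00 / (0.083 − 0.013) = 108,714.2857
Discount to today: PV = 108,714.2857 / (1 + 0.083)^6 = 108,714.2857 / 1.613507 = 67,377.65

67377.65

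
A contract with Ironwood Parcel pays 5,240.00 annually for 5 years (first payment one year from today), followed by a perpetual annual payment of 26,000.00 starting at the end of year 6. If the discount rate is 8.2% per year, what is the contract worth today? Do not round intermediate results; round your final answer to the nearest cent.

PV of 5-year annuity: 5,240.00 × [1 − (1+0.082)^−5] / 0.082 = 20811.97898
Perpetuity value at year 5: 26,000.00 / 0.082 = 317073.17073
PV of perpetuity: 317073.17073 / (1+0.082)^5 = 213807.62617
Total PV = 20811.97898 + 213807.62617 = 234619.60515

234619.61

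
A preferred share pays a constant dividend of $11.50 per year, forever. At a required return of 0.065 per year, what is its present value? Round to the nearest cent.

Level perpetuity: PV = C / r = $11.50 / 0.065 = $176.92

$176.92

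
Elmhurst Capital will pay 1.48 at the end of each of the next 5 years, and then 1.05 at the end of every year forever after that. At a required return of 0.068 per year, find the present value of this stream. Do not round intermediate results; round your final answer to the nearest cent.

17.21

PV of 5-year annuity: 1.48 × [1 − (1+0.068)^−5] / 0.068 = 6.10093
Perpetuity value at year 5: 1.05 / 0.068 = 15.44118
PV of perpetuity: 15.44118 / (1+0.068)^5 = 11.11282
Total PV = 6.10093 + 11.11282 = 17.21374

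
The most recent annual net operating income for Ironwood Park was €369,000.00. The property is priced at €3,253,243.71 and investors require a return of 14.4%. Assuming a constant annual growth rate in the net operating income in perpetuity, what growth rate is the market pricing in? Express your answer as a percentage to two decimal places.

P = D₀(1+g)/(r−g) ⇒ P(r−g) = D₀(1+g) ⇒ g(P+D₀) = P·r − D₀
g = (P·r − D₀)/(P + D₀) = (€3,253,243.71×0.144 − €369,000.00) / (€3,253,243.71 + €369,000.00) = 0.027460

2.75%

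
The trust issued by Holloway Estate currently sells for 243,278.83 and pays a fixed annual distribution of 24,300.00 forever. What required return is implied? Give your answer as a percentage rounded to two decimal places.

9.99%

P = C/r ⇒ r = C/P = 24,300.00/243,278.83 = 0.099885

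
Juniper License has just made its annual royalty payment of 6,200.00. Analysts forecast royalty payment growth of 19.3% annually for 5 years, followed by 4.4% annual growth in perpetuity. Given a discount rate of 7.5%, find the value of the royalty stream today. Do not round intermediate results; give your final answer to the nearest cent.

394302.66

D_1 = 7396.60000
D_2 = 8824.14380
D_3 = 10527.20355
D_4 = 12558.95384
D_5 = 14982.83193
Terminal value at year 5: TV = D_5×(1+g_2)/(r−g_2) = 15642.07654/0.031 = 504583.11404
P_0 = D_1/(1+r)^1 + D_2/(1+r)^2 + D_3/(1+r)^3 + D_4/(1+r)^4 + D_5/(1+r)^5 + TV/(1+r)^5
    = 6880.55814 + 7635.81941 + 8473.98377 + 9404.15129 + 10436.42092 + 351471.72382 = 394302.65734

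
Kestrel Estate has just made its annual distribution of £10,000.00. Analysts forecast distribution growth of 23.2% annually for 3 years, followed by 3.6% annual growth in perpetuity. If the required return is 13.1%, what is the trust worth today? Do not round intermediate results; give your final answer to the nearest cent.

£176639.19

D_1 = 12320.00000
D_2 = 15178.24000
D_3 = 18699.59168
Terminal value at year 3: TV = D_3×(1+g_2)/(r−g_2) = 19372.77698/0.095 = 203923.96822
P_0 = D_1/(1+r)^1 + D_2/(1+r)^2 + D_3/(1+r)^3 + TV/(1+r)^3
    = 10893.01503 + 11865.77765 + 12925.40943 + 140954.99121 = 176639.19331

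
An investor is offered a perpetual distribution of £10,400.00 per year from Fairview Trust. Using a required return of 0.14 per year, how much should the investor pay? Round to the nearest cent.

£74285.71

Level perpetuity: PV = C / r = £10,400.00 / 0.14 = £74,285.71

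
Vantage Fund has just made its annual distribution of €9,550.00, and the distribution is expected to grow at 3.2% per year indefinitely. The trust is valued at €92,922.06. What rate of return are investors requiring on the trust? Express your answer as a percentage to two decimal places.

13.81%

D₁ = €9,550.00 × 1.032 = €9,855.6000
P = D₁/(r − g) ⇒ r = D₁/P + g = €9,855.6000/€92,922.06 + 0.032 = 0.106063 + 0.032 = 0.138063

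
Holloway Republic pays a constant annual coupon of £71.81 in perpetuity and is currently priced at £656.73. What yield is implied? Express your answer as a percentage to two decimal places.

P = C/r ⇒ r = C/P = £71.81/£656.73 = 0.109345

10.93%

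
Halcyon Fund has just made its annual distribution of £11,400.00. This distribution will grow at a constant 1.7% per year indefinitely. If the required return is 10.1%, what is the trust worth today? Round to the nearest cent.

£138021.43

D₁ = D₀ × (1 + g) = £11,400.00 × 1.017 = £11,593.8000
Growing perpetuity: P = D₁ / (r − g) = £11,593.8000 / (0.101 − 0.017) = £138,021.43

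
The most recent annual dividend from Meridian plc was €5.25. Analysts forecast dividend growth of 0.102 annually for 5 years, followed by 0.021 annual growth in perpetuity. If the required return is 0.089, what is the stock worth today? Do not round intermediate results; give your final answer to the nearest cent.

€110.85

D_1 = 5.78550
D_2 = 6.37562
D_3 = 7.02593
D_4 = 7.74258
D_5 = 8.53232
Terminal value at year 5: TV = D_5×(1+g_2)/(r−g_2) = 8.71150/0.068 = 128.11032
P_0 = D_1/(1+r)^1 + D_2/(1+r)^2 + D_3/(1+r)^3 + D_4/(1+r)^4 + D_5/(1+r)^5 + TV/(1+r)^5
    = 5.31267 + 5.37609 + 5.44027 + 5.50521 + 5.57093 + 83.64591 = 110.85109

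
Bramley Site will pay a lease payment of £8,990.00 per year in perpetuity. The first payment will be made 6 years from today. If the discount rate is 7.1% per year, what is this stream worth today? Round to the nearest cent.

Value at end of year 5: C / r = £8,990.00 / 0.071 = £126,619.7183
Discount to today: PV = £126,619.7183 / (1 + 0.071)^5 = £126,619.7183 / 1.409118 = £89,857.43

£89857.43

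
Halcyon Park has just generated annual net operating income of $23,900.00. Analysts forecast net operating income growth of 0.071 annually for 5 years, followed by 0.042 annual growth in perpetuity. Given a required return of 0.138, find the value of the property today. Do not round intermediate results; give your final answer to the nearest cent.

$291505.85

D_1 = 25596.90000
D_2 = 27414.27990
D_3 = 29360.69377
D_4 = 31445.30303
D_5 = 33677.91955
Terminal value at year 5: TV = D_5×(1+g_2)/(r−g_2) = 35092.39217/0.096 = 365545.75174
P_0 = D_1/(1+r)^1 + D_2/(1+r)^2 + D_3/(1+r)^3 + D_4/(1+r)^4 + D_5/(1+r)^5 + TV/(1+r)^5
    = 22492.88225 + 21168.60887 + 19922.30237 + 18749.37244 + 17645.49902 + 191527.18726 = 291505.85221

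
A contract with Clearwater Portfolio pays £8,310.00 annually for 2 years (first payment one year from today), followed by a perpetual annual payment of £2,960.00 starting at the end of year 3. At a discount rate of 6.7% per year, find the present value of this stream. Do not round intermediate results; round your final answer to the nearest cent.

PV of 2-year annuity: £8,310.00 × [1 − (1+0.067)^−2] / 0.067 = 15087.33945
Perpetuity value at year 2: £2,960.00 / 0.067 = 44179.10448
PV of perpetuity: 44179.10448 / (1+0.067)^2 = 38805.03411
Total PV = 15087.33945 + 38805.03411 = 53892.37356

£53892.37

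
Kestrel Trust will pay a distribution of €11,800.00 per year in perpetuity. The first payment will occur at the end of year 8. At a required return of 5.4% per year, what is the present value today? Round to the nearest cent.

€151218.17

Value at end of year 7: C / r = €11,800.00 / 0.054 = €218,518.5185
Discount to today: PV = €218,518.5185 / (1 + 0.054)^7 = €218,518.5185 / 1.445055 = €151,218.17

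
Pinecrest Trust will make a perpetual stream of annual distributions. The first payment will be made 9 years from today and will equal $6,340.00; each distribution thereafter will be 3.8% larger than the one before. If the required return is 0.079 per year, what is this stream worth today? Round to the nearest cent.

Value at end of year 8: C₁ / (r − g) = $6,340.00 / (0.079 − 0.038) = $154,634.1463
Discount to today: PV = $154,634.1463 / (1 + 0.079)^8 = $154,634.1463 / 1.837264 = $84,165.45

$84165.45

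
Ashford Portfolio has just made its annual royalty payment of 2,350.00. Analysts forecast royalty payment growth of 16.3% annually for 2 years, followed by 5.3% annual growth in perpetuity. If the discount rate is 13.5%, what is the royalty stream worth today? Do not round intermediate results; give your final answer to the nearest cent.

36560.09

D_1 = 2733.05000
D_2 = 3178.53715
Terminal value at year 2: TV = D_2×(1+g_2)/(r−g_2) = 3346.99962/0.082 = 40817.06852
P_0 = D_1/(1+r)^1 + D_2/(1+r)^2 + TV/(1+r)^2
    = 2407.97357 + 2467.37732 + 31684.73560 = 36560.08649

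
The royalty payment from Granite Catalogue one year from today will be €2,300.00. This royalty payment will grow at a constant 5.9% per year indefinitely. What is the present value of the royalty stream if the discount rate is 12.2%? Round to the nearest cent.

€36507.94

Growing perpetuity: P = D₁ / (r − g) = €2,300.0000 / (0.122 − 0.059) = €36,507.94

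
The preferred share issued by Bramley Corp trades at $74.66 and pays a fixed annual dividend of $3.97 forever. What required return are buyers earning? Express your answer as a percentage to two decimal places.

5.32%

P = C/r ⇒ r = C/P = $3.97/$74.66 = 0.053174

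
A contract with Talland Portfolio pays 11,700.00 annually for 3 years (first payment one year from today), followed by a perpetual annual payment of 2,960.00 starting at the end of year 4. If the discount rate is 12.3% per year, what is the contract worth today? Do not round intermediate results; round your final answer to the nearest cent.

44949.30

PV of 3-year annuity: 11,700.00 × [1 − (1+0.123)^−3] / 0.123 = 27957.18901
Perpetuity value at year 3: 2,960.00 / 0.123 = 24065.04065
PV of perpetuity: 24065.04065 / (1+0.123)^3 = 16992.11078
Total PV = 27957.18901 + 16992.11078 = 44949.29979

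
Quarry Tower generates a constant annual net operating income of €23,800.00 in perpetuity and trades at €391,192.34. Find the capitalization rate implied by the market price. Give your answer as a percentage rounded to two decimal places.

P = C/r ⇒ r = C/P = €23,800.00/€391,192.34 = 0.060840

6.08%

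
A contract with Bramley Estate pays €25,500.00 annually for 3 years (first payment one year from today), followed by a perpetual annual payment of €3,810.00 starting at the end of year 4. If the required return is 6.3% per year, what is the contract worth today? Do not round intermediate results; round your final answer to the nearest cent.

€118133.51

PV of 3-year annuity: €25,500.00 × [1 − (1+0.063)^−3] / 0.063 = 67785.23233
Perpetuity value at year 3: €3,810.00 / 0.063 = 60476.19048
PV of perpetuity: 60476.19048 / (1+0.063)^3 = 50348.27929
Total PV = 67785.23233 + 50348.27929 = 118133.51163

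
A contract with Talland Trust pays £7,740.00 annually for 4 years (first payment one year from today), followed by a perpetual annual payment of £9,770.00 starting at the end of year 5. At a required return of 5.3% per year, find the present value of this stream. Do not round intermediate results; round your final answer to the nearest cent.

£177191.22

PV of 4-year annuity: £7,740.00 × [1 − (1+0.053)^−4] / 0.053 = 27255.46976
Perpetuity value at year 4: £9,770.00 / 0.053 = 184339.62264
PV of perpetuity: 184339.62264 / (1+0.053)^4 = 149935.75448
Total PV = 27255.46976 + 149935.75448 = 177191.22424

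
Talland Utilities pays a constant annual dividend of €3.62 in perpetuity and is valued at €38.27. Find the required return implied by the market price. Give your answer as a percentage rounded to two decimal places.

P = C/r ⇒ r = C/P = €3.62/€38.27 = 0.094591

9.46%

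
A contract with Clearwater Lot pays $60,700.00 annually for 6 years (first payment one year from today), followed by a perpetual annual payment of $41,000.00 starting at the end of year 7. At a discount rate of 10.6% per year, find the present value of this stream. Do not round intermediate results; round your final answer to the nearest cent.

$471103.28

PV of 6-year annuity: $60,700.00 × [1 − (1+0.106)^−6] / 0.106 = 259780.05207
Perpetuity value at year 6: $41,000.00 / 0.106 = 386792.45283
PV of perpetuity: 386792.45283 / (1+0.106)^6 = 211323.22491
Total PV = 259780.05207 + 211323.22491 = 471103.27698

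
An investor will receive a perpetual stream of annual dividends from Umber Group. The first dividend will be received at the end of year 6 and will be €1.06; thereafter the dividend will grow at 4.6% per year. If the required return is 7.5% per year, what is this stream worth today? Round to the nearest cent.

Value at end of year 5: C₁ / (r − g) = €1.06 / (0.075 − 0.046) = €36.5517
Discount to today: PV = €36.5517 / (1 + 0.075)^5 = €36.5517 / 1.435629 = €25.46

€25.46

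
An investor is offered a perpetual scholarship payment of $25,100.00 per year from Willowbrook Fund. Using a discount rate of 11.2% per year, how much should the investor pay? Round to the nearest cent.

Level perpetuity: PV = C / r = $25,100.00 / 0.112 = $224,107.14

$224107.14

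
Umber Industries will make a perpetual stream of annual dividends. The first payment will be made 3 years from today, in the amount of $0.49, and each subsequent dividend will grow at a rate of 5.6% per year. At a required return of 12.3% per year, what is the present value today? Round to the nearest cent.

Value at end of year 2: C₁ / (r − g) = $0.49 / (0.123 − 0.056) = $7.3134
Discount to today: PV = $7.3134 / (1 + 0.123)^2 = $7.3134 / 1.261129 = $5.80

$5.80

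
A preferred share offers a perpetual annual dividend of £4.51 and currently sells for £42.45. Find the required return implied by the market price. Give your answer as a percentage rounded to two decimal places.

P = C/r ⇒ r = C/P = £4.51/£42.45 = 0.106243

10.62%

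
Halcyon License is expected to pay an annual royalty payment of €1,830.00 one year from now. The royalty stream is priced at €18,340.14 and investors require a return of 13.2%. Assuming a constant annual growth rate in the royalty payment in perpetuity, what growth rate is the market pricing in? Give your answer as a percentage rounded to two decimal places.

3.22%

P = D₁/(r−g) ⇒ g = r − D₁/P = 0.132 − €1,830.00/€18,340.14 = 0.032219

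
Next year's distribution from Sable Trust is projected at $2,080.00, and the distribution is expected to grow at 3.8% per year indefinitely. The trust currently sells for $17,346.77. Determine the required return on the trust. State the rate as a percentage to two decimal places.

15.79%

P = D₁/(r − g) ⇒ r = D₁/P + g = $2,080.0000/$17,346.77 + 0.038 = 0.119907 + 0.038 = 0.157907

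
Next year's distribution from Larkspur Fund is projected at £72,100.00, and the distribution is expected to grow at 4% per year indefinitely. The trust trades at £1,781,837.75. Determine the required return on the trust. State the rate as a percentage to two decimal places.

8.05%

P = D₁/(r − g) ⇒ r = D₁/P + g = £72,100.0000/£1,781,837.75 + 0.04 = 0.040464 + 0.04 = 0.080464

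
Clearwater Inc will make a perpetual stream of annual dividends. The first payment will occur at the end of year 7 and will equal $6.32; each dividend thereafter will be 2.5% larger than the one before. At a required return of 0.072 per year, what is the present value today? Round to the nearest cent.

$88.60

Value at end of year 6: C₁ / (r − g) = $6.32 / (0.072 − 0.025) = $134.4681
Discount to today: PV = $134.4681 / (1 + 0.072)^6 = $134.4681 / 1.517640 = $88.60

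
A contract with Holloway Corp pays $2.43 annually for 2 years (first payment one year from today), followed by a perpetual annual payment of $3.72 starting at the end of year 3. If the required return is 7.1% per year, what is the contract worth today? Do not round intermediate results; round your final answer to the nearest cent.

PV of 2-year annuity: $2.43 × [1 − (1+0.071)^−2] / 0.071 = 4.38740
Perpetuity value at year 2: $3.72 / 0.071 = 52.39437
PV of perpetuity: 52.39437 / (1+0.071)^2 = 45.67785
Total PV = 4.38740 + 45.67785 = 50.06525

$50.07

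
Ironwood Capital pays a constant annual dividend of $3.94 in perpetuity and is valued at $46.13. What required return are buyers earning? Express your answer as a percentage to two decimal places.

P = C/r ⇒ r = C/P = $3.94/$46.13 = 0.085411

8.54%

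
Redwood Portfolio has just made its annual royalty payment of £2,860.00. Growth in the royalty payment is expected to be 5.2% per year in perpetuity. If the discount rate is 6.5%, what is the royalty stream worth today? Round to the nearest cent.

£231440.00

D₁ = D₀ × (1 + g) = £2,860.00 × 1.052 = £3,008.7200
Growing perpetuity: P = D₁ / (r − g) = £3,008.7200 / (0.065 − 0.052) = £231,440.00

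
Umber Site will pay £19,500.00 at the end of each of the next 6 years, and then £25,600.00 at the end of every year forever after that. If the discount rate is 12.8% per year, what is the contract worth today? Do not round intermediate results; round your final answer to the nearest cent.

PV of 6-year annuity: £19,500.00 × [1 − (1+0.128)^−6] / 0.128 = 78388.32387
Perpetuity value at year 6: £25,600.00 / 0.128 = 200000.00000
PV of perpetuity: 200000.00000 / (1+0.128)^6 = 97090.20046
Total PV = 78388.32387 + 97090.20046 = 175478.52433

£175478.52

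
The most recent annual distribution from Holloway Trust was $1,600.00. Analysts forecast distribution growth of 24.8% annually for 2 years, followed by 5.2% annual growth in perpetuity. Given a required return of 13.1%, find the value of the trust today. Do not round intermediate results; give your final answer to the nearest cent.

$29656.22

D_1 = 1996.80000
D_2 = 2492.00640
Terminal value at year 2: TV = D_2×(1+g_2)/(r−g_2) = 2621.59073/0.079 = 33184.69282
P_0 = D_1/(1+r)^1 + D_2/(1+r)^2 + TV/(1+r)^2
    = 1765.51724 + 1948.15696 + 25942.54579 = 29656.21999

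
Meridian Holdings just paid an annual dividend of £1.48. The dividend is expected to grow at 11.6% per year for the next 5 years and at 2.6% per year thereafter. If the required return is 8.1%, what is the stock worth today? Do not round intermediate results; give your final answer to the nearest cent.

£40.53

D_1 = 1.65168
D_2 = 1.84327
D_3 = 2.05709
D_4 = 2.29572
D_5 = 2.56202
Terminal value at year 5: TV = D_5×(1+g_2)/(r−g_2) = 2.62863/0.055 = 47.79334
P_0 = D_1/(1+r)^1 + D_2/(1+r)^2 + D_3/(1+r)^3 + D_4/(1+r)^4 + D_5/(1+r)^5 + TV/(1+r)^5
    = 1.52792 + 1.57739 + 1.62846 + 1.68119 + 1.73562 + 32.37717 = 40.52774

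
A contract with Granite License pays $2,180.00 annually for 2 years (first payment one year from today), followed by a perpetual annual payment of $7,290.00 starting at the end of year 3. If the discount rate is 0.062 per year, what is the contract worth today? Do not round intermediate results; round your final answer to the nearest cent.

PV of 2-year annuity: $2,180.00 × [1 − (1+0.062)^−2] / 0.062 = 3985.62213
Perpetuity value at year 2: $7,290.00 / 0.062 = 117580.64516
PV of perpetuity: 117580.64516 / (1+0.062)^2 = 104252.57851
Total PV = 3985.62213 + 104252.57851 = 108238.20064

$108238.20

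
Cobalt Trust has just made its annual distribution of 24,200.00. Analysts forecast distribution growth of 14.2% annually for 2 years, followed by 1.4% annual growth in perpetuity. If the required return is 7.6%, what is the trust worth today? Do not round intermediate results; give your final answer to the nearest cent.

D_1 = 27636.40000
D_2 = 31560.76880
Terminal value at year 2: TV = D_2×(1+g_2)/(r−g_2) = 32002.61956/0.062 = 516171.28328
P_0 = D_1/(1+r)^1 + D_2/(1+r)^2 + TV/(1+r)^2
    = 25684.38662 + 27259.82297 + 445830.00794 = 498774.21753

498774.22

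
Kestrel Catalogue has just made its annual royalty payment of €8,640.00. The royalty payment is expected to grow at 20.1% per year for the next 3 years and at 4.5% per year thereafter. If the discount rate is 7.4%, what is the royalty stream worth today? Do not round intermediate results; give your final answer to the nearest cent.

€467907.28

D_1 = 10376.64000
D_2 = 12462.34464
D_3 = 14967.27591
Terminal value at year 3: TV = D_3×(1+g_2)/(r−g_2) = 15640.80333/0.029 = 539338.04582
P_0 = D_1/(1+r)^1 + D_2/(1+r)^2 + D_3/(1+r)^3 + TV/(1+r)^3
    = 9661.67598 + 10804.16466 + 12081.75211 + 435359.68795 = 467907.28069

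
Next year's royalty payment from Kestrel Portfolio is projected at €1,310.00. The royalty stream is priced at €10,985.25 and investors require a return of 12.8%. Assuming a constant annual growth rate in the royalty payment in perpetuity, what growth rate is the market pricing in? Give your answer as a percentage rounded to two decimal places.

P = D₁/(r−g) ⇒ g = r − D₁/P = 0.128 − €1,310.00/€10,985.25 = 0.008749

0.87%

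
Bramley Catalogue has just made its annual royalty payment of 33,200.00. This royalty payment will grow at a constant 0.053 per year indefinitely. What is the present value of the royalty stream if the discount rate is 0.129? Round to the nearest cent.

D₁ = D₀ × (1 + g) = 33,200.00 × 1.053 = 34,959.6000
Growing perpetuity: P = D₁ / (r − g) = 34,959.6000 / (0.129 − 0.053) = 459,994.74

459994.74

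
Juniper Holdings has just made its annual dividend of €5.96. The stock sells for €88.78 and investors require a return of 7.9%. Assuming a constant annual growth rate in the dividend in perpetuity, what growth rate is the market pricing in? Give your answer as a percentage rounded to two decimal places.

1.11%

P = D₀(1+g)/(r−g) ⇒ P(r−g) = D₀(1+g) ⇒ g(P+D₀) = P·r − D₀
g = (P·r − D₀)/(P + D₀) = (€88.78×0.079 − €5.96) / (€88.78 + €5.96) = 0.011121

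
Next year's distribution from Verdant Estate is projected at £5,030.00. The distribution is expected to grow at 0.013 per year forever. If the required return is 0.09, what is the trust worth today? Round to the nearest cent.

£65324.68

Growing perpetuity: P = D₁ / (r − g) = £5,030.0000 / (0.09 − 0.013) = £65,324.68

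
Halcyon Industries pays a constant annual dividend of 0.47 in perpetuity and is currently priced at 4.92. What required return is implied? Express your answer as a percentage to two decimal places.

P = C/r ⇒ r = C/P = 0.47/4.92 = 0.095528

9.55%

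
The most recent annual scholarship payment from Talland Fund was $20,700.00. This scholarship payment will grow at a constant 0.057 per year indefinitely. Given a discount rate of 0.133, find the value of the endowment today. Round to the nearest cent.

$287893.42

D₁ = D₀ × (1 + g) = $20,700.00 × 1.057 = $21,879.9000
Growing perpetuity: P = D₁ / (r − g) = $21,879.9000 / (0.133 − 0.057) = $287,893.42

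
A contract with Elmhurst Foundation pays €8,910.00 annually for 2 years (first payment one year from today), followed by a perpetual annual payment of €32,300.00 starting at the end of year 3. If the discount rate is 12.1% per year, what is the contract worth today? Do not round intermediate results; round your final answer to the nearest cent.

€227463.74

PV of 2-year annuity: €8,910.00 × [1 − (1+0.121)^−2] / 0.121 = 15038.59097
Perpetuity value at year 2: €32,300.00 / 0.121 = 266942.14876
PV of perpetuity: 266942.14876 / (1+0.121)^2 = 212425.14669
Total PV = 15038.59097 + 212425.14669 = 227463.73766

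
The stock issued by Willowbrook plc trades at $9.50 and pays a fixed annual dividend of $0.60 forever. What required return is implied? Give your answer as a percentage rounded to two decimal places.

P = C/r ⇒ r = C/P = $0.60/$9.50 = 0.063158

6.32%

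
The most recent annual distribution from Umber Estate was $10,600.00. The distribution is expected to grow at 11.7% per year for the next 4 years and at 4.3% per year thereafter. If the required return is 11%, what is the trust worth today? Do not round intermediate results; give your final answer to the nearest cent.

$212286.64

D_1 = 11840.20000
D_2 = 13225.50340
D_3 = 14772.88730
D_4 = 16501.31511
Terminal value at year 4: TV = D_4×(1+g_2)/(r−g_2) = 17210.87166/0.067 = 256878.68151
P_0 = D_1/(1+r)^1 + D_2/(1+r)^2 + D_3/(1+r)^3 + D_4/(1+r)^4 + TV/(1+r)^4
    = 10666.84685 + 10734.11525 + 10801.80787 + 10869.92738 + 169213.94411 = 212286.64146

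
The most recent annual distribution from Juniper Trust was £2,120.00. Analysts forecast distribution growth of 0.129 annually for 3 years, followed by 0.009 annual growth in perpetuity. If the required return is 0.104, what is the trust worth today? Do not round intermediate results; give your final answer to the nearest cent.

£30733.61

D_1 = 2393.48000
D_2 = 2702.23892
D_3 = 3050.82774
Terminal value at year 3: TV = D_3×(1+g_2)/(r−g_2) = 3078.28519/0.095 = 32403.00200
P_0 = D_1/(1+r)^1 + D_2/(1+r)^2 + D_3/(1+r)^3 + TV/(1+r)^3
    = 2168.00725 + 2217.10161 + 2267.30772 + 24081.19461 = 30733.61119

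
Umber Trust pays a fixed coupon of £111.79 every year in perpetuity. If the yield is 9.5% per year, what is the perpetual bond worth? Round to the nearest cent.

£1176.74

Level perpetuity: PV = C / r = £111.79 / 0.095 = £1,176.74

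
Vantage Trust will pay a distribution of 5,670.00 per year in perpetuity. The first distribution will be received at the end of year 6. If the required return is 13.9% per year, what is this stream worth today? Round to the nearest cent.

Value at end of year 5: C / r = 5,670.00 / 0.139 = 40,791.3669
Discount to today: PV = 40,791.3669 / (1 + 0.139)^5 = 40,791.3669 / 1.916985 = 21,278.92

21278.92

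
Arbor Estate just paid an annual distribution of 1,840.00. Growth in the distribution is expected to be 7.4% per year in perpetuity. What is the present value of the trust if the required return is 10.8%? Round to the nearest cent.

D₁ = D₀ × (1 + g) = 1,840.00 × 1.074 = 1,976.1600
Growing perpetuity: P = D₁ / (r − g) = 1,976.1600 / (0.108 − 0.074) = 58,122.35

58122.35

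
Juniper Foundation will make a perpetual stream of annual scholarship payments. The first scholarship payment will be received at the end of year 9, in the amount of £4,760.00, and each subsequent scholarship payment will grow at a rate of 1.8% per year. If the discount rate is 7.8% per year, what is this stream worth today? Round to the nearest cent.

£43501.64

Value at end of year 8: C₁ / (r − g) = £4,760.00 / (0.078 − 0.018) = £79,333.3333
Discount to today: PV = £79,333.3333 / (1 + 0.078)^8 = £79,333.3333 / 1.823686 = £43,501.64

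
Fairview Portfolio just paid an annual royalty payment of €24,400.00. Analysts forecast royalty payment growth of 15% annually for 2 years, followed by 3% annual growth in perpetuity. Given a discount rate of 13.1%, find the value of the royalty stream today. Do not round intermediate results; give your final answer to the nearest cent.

D_1 = 28060.00000
D_2 = 32269.00000
Terminal value at year 2: TV = D_2×(1+g_2)/(r−g_2) = 33237.07000/0.101 = 329079.90099
P_0 = D_1/(1+r)^1 + D_2/(1+r)^2 + TV/(1+r)^2
    = 24809.90274 + 25226.69156 + 257262.30005 = 307298.89435

€307298.89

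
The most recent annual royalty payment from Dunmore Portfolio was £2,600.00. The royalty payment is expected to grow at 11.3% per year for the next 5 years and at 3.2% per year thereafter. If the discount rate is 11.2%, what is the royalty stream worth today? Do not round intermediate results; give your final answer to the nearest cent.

D_1 = 2893.80000
D_2 = 3220.79940
D_3 = 3584.74973
D_4 = 3989.82645
D_5 = 4440.67684
Terminal value at year 5: TV = D_5×(1+g_2)/(r−g_2) = 4582.77850/0.08 = 57284.73125
P_0 = D_1/(1+r)^1 + D_2/(1+r)^2 + D_3/(1+r)^3 + D_4/(1+r)^4 + D_5/(1+r)^5 + TV/(1+r)^5
    = 2602.33813 + 2604.67836 + 2607.02070 + 2609.36514 + 2611.71169 + 33691.08084 = 46726.19486

£46726.19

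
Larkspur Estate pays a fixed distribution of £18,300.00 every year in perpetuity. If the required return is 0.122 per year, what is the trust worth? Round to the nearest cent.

£150000.00

Level perpetuity: PV = C / r = £18,300.00 / 0.122 = £150,000.00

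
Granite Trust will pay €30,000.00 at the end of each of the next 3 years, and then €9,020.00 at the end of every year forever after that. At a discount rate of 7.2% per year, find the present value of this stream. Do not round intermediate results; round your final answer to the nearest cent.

€180135.36

PV of 3-year annuity: €30,000.00 × [1 − (1+0.072)^−3] / 0.072 = 78442.68161
Perpetuity value at year 3: €9,020.00 / 0.072 = 125277.77778
PV of perpetuity: 125277.77778 / (1+0.072)^3 = 101692.67817
Total PV = 78442.68161 + 101692.67817 = 180135.35979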